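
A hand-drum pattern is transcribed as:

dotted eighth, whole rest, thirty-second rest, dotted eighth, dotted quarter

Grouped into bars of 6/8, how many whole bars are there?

One bar of 6/8 = 24 thirty-second notes.
Convert each value to thirty-second notes: dotted eighth = 6; whole rest = 32; thirty-second rest = 1; dotted eighth = 6; dotted quarter = 12.
Sum: 6 + 32 + 1 + 6 + 12 = 57.
57 ÷ 24 = 2 complete bars with 9 left over.

2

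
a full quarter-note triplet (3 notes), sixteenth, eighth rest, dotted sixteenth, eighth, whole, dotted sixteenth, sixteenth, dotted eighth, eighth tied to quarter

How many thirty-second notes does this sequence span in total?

84

Working in thirty-second notes: a full quarter-note triplet (3 notes) (three triplet quarters span one half) = 16; sixteenth = 2; eighth rest = 4; dotted sixteenth = 3; eighth = 4; whole = 32; dotted sixteenth = 3; sixteenth = 2; dotted eighth = 6; eighth tied to quarter (eighth + quarter) = 12.
Total: 16 + 2 + 4 + 3 + 4 + 32 + 3 + 2 + 6 + 12 = 84 thirty-second notes.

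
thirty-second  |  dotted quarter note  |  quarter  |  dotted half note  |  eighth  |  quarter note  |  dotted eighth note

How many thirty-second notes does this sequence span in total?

63

Each duration in thirty-second notes: thirty-second = 1; dotted quarter note = 12; quarter = 8; dotted half note = 24; eighth = 4; quarter note = 8; dotted eighth note = 6.
Sum: 1 + 12 + 8 + 24 + 4 + 8 + 6 = 63 thirty-second notes.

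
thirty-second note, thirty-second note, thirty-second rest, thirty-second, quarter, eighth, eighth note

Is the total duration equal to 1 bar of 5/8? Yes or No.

One bar of 5/8 = 20 thirty-second notes.
Express everything in thirty-second notes: thirty-second note = 1; thirty-second note = 1; thirty-second rest = 1; thirty-second = 1; quarter = 8; eighth = 4; eighth note = 4.
Adding: 1 + 1 + 1 + 1 + 8 + 4 + 4 = 20.
20 equals 20, so the answer is Yes.

Yes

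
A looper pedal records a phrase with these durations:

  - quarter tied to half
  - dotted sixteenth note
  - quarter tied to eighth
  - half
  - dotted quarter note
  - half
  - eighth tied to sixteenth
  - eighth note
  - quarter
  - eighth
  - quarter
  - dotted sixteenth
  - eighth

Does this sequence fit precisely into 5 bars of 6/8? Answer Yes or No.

Yes

One bar of 6/8 = 24 thirty-second notes, so 5 bars = 120.
Convert each value to thirty-second notes: quarter tied to half (quarter + half) = 24; dotted sixteenth note = 3; quarter tied to eighth (quarter + eighth) = 12; half = 16; dotted quarter note = 12; half = 16; eighth tied to sixteenth (eighth + sixteenth) = 6; eighth note = 4; quarter = 8; eighth = 4; quarter = 8; dotted sixteenth = 3; eighth = 4.
Total: 24 + 3 + 12 + 16 + 12 + 16 + 6 + 4 + 8 + 4 + 8 + 3 + 4 = 120.
120 equals 120, so the answer is Yes.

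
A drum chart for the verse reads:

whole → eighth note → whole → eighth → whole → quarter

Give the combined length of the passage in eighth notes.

Each duration in eighth notes: whole = 8; eighth note = 1; whole = 8; eighth = 1; whole = 8; quarter = 2.
Adding: 8 + 1 + 8 + 1 + 8 + 2 = 28 eighth notes.

28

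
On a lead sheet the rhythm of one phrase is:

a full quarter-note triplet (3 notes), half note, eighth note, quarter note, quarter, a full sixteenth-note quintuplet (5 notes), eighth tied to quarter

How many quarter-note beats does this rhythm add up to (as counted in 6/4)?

9

One quarter-note beat = 2 eighth notes.
Working in eighth notes: a full quarter-note triplet (3 notes) (three triplet quarters span one half) = 4; half note = 4; eighth note = 1; quarter note = 2; quarter = 2; a full sixteenth-note quintuplet (5 notes) (five quintuplet sixteenths span one quarter) = 2; eighth tied to quarter (eighth + quarter) = 3.
Adding: 4 + 4 + 1 + 2 + 2 + 2 + 3 = 18.
18 ÷ 2 = 9 beats.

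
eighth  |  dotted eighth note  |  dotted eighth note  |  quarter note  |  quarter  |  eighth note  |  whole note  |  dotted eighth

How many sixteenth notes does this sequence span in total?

37

In sixteenth notes: eighth = 2; dotted eighth note = 3; dotted eighth note = 3; quarter note = 4; quarter = 4; eighth note = 2; whole note = 16; dotted eighth = 3.
Adding: 2 + 3 + 3 + 4 + 4 + 2 + 16 + 3 = 37 sixteenth notes.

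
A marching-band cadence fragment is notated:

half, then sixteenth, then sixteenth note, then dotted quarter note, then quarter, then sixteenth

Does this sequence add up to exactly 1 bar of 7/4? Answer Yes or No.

No

One bar of 7/4 = 28 sixteenth notes.
Convert each value to sixteenth notes: half = 8; sixteenth = 1; sixteenth note = 1; dotted quarter note = 6; quarter = 4; sixteenth = 1.
Adding: 8 + 1 + 1 + 6 + 4 + 1 = 21.
21 falls short of 28, so the answer is No.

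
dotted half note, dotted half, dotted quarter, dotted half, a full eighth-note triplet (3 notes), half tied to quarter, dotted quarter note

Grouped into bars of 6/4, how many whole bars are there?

2

One bar of 6/4 = 12 eighth notes.
Express everything in eighth notes: dotted half note = 6; dotted half = 6; dotted quarter = 3; dotted half = 6; a full eighth-note triplet (3 notes) (three triplet eighths span one quarter) = 2; half tied to quarter (half + quarter) = 6; dotted quarter note = 3.
Total: 6 + 6 + 3 + 6 + 2 + 6 + 3 = 32.
32 ÷ 12 = 2 complete bars with 8 left over.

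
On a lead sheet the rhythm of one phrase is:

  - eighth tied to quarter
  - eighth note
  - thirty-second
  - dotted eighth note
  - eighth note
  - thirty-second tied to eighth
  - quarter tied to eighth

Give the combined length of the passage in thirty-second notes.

Convert each value to thirty-second notes: eighth tied to quarter (eighth + quarter) = 12; eighth note = 4; thirty-second = 1; dotted eighth note = 6; eighth note = 4; thirty-second tied to eighth (thirty-second + eighth) = 5; quarter tied to eighth (quarter + eighth) = 12.
Adding: 12 + 4 + 1 + 6 + 4 + 5 + 12 = 44 thirty-second notes.

44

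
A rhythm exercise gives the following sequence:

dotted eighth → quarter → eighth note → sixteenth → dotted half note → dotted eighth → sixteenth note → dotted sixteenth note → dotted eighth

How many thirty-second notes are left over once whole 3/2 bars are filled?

13

One bar of 3/2 = 48 thirty-second notes.
Each duration in thirty-second notes: dotted eighth = 6; quarter = 8; eighth note = 4; sixteenth = 2; dotted half note = 24; dotted eighth = 6; sixteenth note = 2; dotted sixteenth note = 3; dotted eighth = 6.
Altogether 6 + 8 + 4 + 2 + 24 + 6 + 2 + 3 + 6 = 61.
61 ÷ 48 = 1 complete bar with 13 thirty-second notes remaining.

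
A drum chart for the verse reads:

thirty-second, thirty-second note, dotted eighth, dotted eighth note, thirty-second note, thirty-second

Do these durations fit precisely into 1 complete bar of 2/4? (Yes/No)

One bar of 2/4 = 16 thirty-second notes.
In thirty-second notes: thirty-second = 1; thirty-second note = 1; dotted eighth = 6; dotted eighth note = 6; thirty-second note = 1; thirty-second = 1.
Adding: 1 + 1 + 6 + 6 + 1 + 1 = 16.
16 equals 16, so the answer is Yes.

Yes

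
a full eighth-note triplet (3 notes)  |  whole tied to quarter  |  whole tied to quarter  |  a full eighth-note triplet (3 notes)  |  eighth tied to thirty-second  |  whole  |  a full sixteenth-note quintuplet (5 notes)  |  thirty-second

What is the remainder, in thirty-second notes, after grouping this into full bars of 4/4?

14

One bar of 4/4 = 32 thirty-second notes.
Express everything in thirty-second notes: a full eighth-note triplet (3 notes) (three triplet eighths span one quarter) = 8; whole tied to quarter (whole + quarter) = 40; whole tied to quarter (whole + quarter) = 40; a full eighth-note triplet (3 notes) (three triplet eighths span one quarter) = 8; eighth tied to thirty-second (eighth + thirty-second) = 5; whole = 32; a full sixteenth-note quintuplet (5 notes) (five quintuplet sixteenths span one quarter) = 8; thirty-second = 1.
Sum: 8 + 40 + 40 + 8 + 5 + 32 + 8 + 1 = 142.
142 ÷ 32 = 4 complete bars with 14 thirty-second notes remaining.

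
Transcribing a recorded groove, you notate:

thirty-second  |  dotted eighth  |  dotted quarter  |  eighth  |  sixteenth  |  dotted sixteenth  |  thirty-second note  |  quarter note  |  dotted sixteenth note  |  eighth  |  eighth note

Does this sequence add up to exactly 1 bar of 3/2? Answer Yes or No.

Yes

One bar of 3/2 = 48 thirty-second notes.
Convert each value to thirty-second notes: thirty-second = 1; dotted eighth = 6; dotted quarter = 12; eighth = 4; sixteenth = 2; dotted sixteenth = 3; thirty-second note = 1; quarter note = 8; dotted sixteenth note = 3; eighth = 4; eighth note = 4.
Adding: 1 + 6 + 12 + 4 + 2 + 3 + 1 + 8 + 3 + 4 + 4 = 48.
48 equals 48, so the answer is Yes.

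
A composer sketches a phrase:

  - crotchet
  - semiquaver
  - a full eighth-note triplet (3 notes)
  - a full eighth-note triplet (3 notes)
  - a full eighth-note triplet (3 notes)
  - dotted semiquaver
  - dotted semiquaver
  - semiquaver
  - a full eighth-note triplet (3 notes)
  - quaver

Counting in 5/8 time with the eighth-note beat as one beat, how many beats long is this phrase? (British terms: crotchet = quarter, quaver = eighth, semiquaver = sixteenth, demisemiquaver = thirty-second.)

13.5

One eighth-note beat = 4 thirty-second notes.
Convert each value to thirty-second notes: crotchet = 8; semiquaver = 2; a full eighth-note triplet (3 notes) (three triplet eighths span one quarter) = 8; a full eighth-note triplet (3 notes) (three triplet eighths span one quarter) = 8; a full eighth-note triplet (3 notes) (three triplet eighths span one quarter) = 8; dotted semiquaver = 3; dotted semiquaver = 3; semiquaver = 2; a full eighth-note triplet (3 notes) (three triplet eighths span one quarter) = 8; quaver = 4.
Altogether 8 + 2 + 8 + 8 + 8 + 3 + 3 + 2 + 8 + 4 = 54.
54 ÷ 4 = 13.5 beats.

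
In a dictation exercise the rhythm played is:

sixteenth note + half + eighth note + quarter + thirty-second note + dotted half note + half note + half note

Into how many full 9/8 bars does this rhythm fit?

One bar of 9/8 = 36 thirty-second notes.
Convert each value to thirty-second notes: sixteenth note = 2; half = 16; eighth note = 4; quarter = 8; thirty-second note = 1; dotted half note = 24; half note = 16; half note = 16.
Altogether 2 + 16 + 4 + 8 + 1 + 24 + 16 + 16 = 87.
87 ÷ 36 = 2 complete bars with 15 left over.

2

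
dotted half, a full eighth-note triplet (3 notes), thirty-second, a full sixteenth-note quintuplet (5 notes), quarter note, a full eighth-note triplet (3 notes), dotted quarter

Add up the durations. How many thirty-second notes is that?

Convert each value to thirty-second notes: dotted half = 24; a full eighth-note triplet (3 notes) (three triplet eighths span one quarter) = 8; thirty-second = 1; a full sixteenth-note quintuplet (5 notes) (five quintuplet sixteenths span one quarter) = 8; quarter note = 8; a full eighth-note triplet (3 notes) (three triplet eighths span one quarter) = 8; dotted quarter = 12.
Total: 24 + 8 + 1 + 8 + 8 + 8 + 12 = 69 thirty-second notes.

69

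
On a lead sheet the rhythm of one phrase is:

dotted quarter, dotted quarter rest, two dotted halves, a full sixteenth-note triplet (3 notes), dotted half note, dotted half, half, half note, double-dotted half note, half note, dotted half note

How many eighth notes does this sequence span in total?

Each duration in eighth notes: dotted quarter = 3; dotted quarter rest = 3; dotted half = 6; dotted half = 6; a full sixteenth-note triplet (3 notes) (three triplet sixteenths span one eighth) = 1; dotted half note = 6; dotted half = 6; half = 4; half note = 4; double-dotted half note = 7; half note = 4; dotted half note = 6.
Sum: 3 + 3 + 6 + 6 + 1 + 6 + 6 + 4 + 4 + 7 + 4 + 6 = 56 eighth notes.

56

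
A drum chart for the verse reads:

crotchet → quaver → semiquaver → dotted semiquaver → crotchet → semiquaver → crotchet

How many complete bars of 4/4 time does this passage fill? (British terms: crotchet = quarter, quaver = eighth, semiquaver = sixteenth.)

One bar of 4/4 = 32 thirty-second notes.
In thirty-second notes: crotchet = 8; quaver = 4; semiquaver = 2; dotted semiquaver = 3; crotchet = 8; semiquaver = 2; crotchet = 8.
Altogether 8 + 4 + 2 + 3 + 8 + 2 + 8 = 35.
35 ÷ 32 = 1 complete bar with 3 left over.

1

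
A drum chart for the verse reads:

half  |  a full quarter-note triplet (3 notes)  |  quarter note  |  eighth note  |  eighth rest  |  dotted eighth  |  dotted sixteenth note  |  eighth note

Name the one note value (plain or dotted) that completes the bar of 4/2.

dotted sixteenth note

The bar of 4/2 = 64 thirty-second notes.
In thirty-second notes: half = 16; a full quarter-note triplet (3 notes) (three triplet quarters span one half) = 16; quarter note = 8; eighth note = 4; eighth rest = 4; dotted eighth = 6; dotted sixteenth note = 3; eighth note = 4.
Sum: 16 + 16 + 8 + 4 + 4 + 6 + 3 + 4 = 61.
Remaining: 64 − 61 = 3 thirty-second notes, which is a dotted sixteenth note.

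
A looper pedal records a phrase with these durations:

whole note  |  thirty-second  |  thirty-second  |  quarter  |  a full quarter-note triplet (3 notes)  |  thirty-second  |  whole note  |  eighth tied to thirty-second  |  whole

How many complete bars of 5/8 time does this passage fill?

One bar of 5/8 = 20 thirty-second notes.
In thirty-second notes: whole note = 32; thirty-second = 1; thirty-second = 1; quarter = 8; a full quarter-note triplet (3 notes) (three triplet quarters span one half) = 16; thirty-second = 1; whole note = 32; eighth tied to thirty-second (eighth + thirty-second) = 5; whole = 32.
Altogether 32 + 1 + 1 + 8 + 16 + 1 + 32 + 5 + 32 = 128.
128 ÷ 20 = 6 complete bars with 8 left over.

6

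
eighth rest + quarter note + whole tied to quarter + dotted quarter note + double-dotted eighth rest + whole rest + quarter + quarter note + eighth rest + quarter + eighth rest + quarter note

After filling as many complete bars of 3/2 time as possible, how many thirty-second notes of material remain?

47

One bar of 3/2 = 48 thirty-second notes.
Convert each value to thirty-second notes: eighth rest = 4; quarter note = 8; whole tied to quarter (whole + quarter) = 40; dotted quarter note = 12; double-dotted eighth rest = 7; whole rest = 32; quarter = 8; quarter note = 8; eighth rest = 4; quarter = 8; eighth rest = 4; quarter note = 8.
Altogether 4 + 8 + 40 + 12 + 7 + 32 + 8 + 8 + 4 + 8 + 4 + 8 = 143.
143 ÷ 48 = 2 complete bars with 47 thirty-second notes remaining.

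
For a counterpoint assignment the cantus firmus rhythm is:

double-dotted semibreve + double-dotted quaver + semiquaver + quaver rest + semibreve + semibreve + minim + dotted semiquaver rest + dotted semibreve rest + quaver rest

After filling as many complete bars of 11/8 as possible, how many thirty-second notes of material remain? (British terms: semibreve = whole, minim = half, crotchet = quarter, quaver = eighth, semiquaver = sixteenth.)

28

One bar of 11/8 = 44 thirty-second notes.
Convert each value to thirty-second notes: double-dotted semibreve = 56; double-dotted quaver = 7; semiquaver = 2; quaver rest = 4; semibreve = 32; semibreve = 32; minim = 16; dotted semiquaver rest = 3; dotted semibreve rest = 48; quaver rest = 4.
Altogether 56 + 7 + 2 + 4 + 32 + 32 + 16 + 3 + 48 + 4 = 204.
204 ÷ 44 = 4 complete bars with 28 thirty-second notes remaining.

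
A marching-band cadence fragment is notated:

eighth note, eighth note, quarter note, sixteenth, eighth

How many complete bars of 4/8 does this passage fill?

1

One bar of 4/8 = 8 sixteenth notes.
Working in sixteenth notes: eighth note = 2; eighth note = 2; quarter note = 4; sixteenth = 1; eighth = 2.
Sum: 2 + 2 + 4 + 1 + 2 = 11.
11 ÷ 8 = 1 complete bar with 3 left over.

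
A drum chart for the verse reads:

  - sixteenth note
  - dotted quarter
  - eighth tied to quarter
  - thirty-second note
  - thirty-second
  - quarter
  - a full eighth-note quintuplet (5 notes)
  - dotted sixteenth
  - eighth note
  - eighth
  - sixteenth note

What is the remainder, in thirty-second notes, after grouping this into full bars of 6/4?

One bar of 6/4 = 48 thirty-second notes.
Working in thirty-second notes: sixteenth note = 2; dotted quarter = 12; eighth tied to quarter (eighth + quarter) = 12; thirty-second note = 1; thirty-second = 1; quarter = 8; a full eighth-note quintuplet (5 notes) (five quintuplet eighths span one half) = 16; dotted sixteenth = 3; eighth note = 4; eighth = 4; sixteenth note = 2.
Sum: 2 + 12 + 12 + 1 + 1 + 8 + 16 + 3 + 4 + 4 + 2 = 65.
65 ÷ 48 = 1 complete bar with 17 thirty-second notes remaining.

17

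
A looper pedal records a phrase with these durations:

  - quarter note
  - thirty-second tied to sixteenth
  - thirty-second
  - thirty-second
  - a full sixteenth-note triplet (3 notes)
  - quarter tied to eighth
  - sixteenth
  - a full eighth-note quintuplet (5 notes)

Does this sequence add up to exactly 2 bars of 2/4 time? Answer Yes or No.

One bar of 2/4 = 16 thirty-second notes, so 2 bars = 32.
Express everything in thirty-second notes: quarter note = 8; thirty-second tied to sixteenth (thirty-second + sixteenth) = 3; thirty-second = 1; thirty-second = 1; a full sixteenth-note triplet (3 notes) (three triplet sixteenths span one eighth) = 4; quarter tied to eighth (quarter + eighth) = 12; sixteenth = 2; a full eighth-note quintuplet (5 notes) (five quintuplet eighths span one half) = 16.
Altogether 8 + 3 + 1 + 1 + 4 + 12 + 2 + 16 = 47.
47 exceeds 32, so the answer is No.

No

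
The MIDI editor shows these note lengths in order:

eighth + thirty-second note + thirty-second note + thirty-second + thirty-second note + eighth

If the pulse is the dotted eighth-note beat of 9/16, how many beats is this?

2

One dotted eighth-note beat = 6 thirty-second notes.
Express everything in thirty-second notes: eighth = 4; thirty-second note = 1; thirty-second note = 1; thirty-second = 1; thirty-second note = 1; eighth = 4.
Altogether 4 + 1 + 1 + 1 + 1 + 4 = 12.
12 ÷ 6 = 2 beats.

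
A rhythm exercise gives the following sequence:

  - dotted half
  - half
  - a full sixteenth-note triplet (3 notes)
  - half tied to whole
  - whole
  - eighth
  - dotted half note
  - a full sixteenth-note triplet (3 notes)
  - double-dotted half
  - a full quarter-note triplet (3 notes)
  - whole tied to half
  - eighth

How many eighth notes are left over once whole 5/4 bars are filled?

3

One bar of 5/4 = 10 eighth notes.
In eighth notes: dotted half = 6; half = 4; a full sixteenth-note triplet (3 notes) (three triplet sixteenths span one eighth) = 1; half tied to whole (half + whole) = 12; whole = 8; eighth = 1; dotted half note = 6; a full sixteenth-note triplet (3 notes) (three triplet sixteenths span one eighth) = 1; double-dotted half = 7; a full quarter-note triplet (3 notes) (three triplet quarters span one half) = 4; whole tied to half (whole + half) = 12; eighth = 1.
Adding: 6 + 4 + 1 + 12 + 8 + 1 + 6 + 1 + 7 + 4 + 12 + 1 = 63.
63 ÷ 10 = 6 complete bars with 3 eighth notes remaining.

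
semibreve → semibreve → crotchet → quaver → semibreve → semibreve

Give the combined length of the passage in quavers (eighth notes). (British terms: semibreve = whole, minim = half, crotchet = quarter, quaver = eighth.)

Working in eighth notes: semibreve = 8; semibreve = 8; crotchet = 2; quaver = 1; semibreve = 8; semibreve = 8.
Adding: 8 + 8 + 2 + 1 + 8 + 8 = 35 eighth notes.

35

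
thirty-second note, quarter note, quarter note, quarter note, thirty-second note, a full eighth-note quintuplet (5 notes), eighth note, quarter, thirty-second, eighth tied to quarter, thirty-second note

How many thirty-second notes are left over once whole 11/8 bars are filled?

One bar of 11/8 = 44 thirty-second notes.
Each duration in thirty-second notes: thirty-second note = 1; quarter note = 8; quarter note = 8; quarter note = 8; thirty-second note = 1; a full eighth-note quintuplet (5 notes) (five quintuplet eighths span one half) = 16; eighth note = 4; quarter = 8; thirty-second = 1; eighth tied to quarter (eighth + quarter) = 12; thirty-second note = 1.
Total: 1 + 8 + 8 + 8 + 1 + 16 + 4 + 8 + 1 + 12 + 1 = 68.
68 ÷ 44 = 1 complete bar with 24 thirty-second notes remaining.

24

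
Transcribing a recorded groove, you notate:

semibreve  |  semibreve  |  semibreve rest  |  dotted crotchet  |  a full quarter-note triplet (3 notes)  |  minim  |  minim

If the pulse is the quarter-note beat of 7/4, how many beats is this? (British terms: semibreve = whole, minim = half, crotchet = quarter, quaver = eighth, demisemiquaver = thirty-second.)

19.5

One quarter-note beat = 2 eighth notes.
Express everything in eighth notes: semibreve = 8; semibreve = 8; semibreve rest = 8; dotted crotchet = 3; a full quarter-note triplet (3 notes) (three triplet quarters span one half) = 4; minim = 4; minim = 4.
Sum: 8 + 8 + 8 + 3 + 4 + 4 + 4 = 39.
39 ÷ 2 = 19.5 beats.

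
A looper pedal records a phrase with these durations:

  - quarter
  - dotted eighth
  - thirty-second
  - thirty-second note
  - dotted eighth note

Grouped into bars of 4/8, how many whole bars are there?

1

One bar of 4/8 = 16 thirty-second notes.
Working in thirty-second notes: quarter = 8; dotted eighth = 6; thirty-second = 1; thirty-second note = 1; dotted eighth note = 6.
Total: 8 + 6 + 1 + 1 + 6 = 22.
22 ÷ 16 = 1 complete bar with 6 left over.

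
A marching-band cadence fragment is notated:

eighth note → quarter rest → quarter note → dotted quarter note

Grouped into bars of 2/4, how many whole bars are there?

2

One bar of 2/4 = 4 eighth notes.
In eighth notes: eighth note = 1; quarter rest = 2; quarter note = 2; dotted quarter note = 3.
Sum: 1 + 2 + 2 + 3 = 8.
8 ÷ 4 = 2 complete bars with 0 left over.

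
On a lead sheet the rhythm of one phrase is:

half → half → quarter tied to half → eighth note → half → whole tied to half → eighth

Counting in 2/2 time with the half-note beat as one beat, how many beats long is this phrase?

One half-note beat = 4 eighth notes.
In eighth notes: half = 4; half = 4; quarter tied to half (quarter + half) = 6; eighth note = 1; half = 4; whole tied to half (whole + half) = 12; eighth = 1.
Sum: 4 + 4 + 6 + 1 + 4 + 12 + 1 = 32.
32 ÷ 4 = 8 beats.

8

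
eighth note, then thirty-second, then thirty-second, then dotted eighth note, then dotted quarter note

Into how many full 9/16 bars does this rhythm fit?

One bar of 9/16 = 18 thirty-second notes.
Working in thirty-second notes: eighth note = 4; thirty-second = 1; thirty-second = 1; dotted eighth note = 6; dotted quarter note = 12.
Altogether 4 + 1 + 1 + 6 + 12 = 24.
24 ÷ 18 = 1 complete bar with 6 left over.

1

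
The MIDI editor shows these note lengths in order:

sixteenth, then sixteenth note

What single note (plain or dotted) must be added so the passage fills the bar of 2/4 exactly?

The bar of 2/4 = 8 sixteenth notes.
Working in sixteenth notes: sixteenth = 1; sixteenth note = 1.
Sum: 1 + 1 = 2.
Remaining: 8 − 2 = 6 sixteenth notes, which is a dotted quarter note.

dotted quarter note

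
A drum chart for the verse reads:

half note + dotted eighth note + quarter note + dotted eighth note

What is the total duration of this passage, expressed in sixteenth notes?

18

Express everything in sixteenth notes: half note = 8; dotted eighth note = 3; quarter note = 4; dotted eighth note = 3.
Total: 8 + 3 + 4 + 3 = 18 sixteenth notes.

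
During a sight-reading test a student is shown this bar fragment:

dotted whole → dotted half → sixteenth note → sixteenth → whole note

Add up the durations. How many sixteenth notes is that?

Express everything in sixteenth notes: dotted whole = 24; dotted half = 12; sixteenth note = 1; sixteenth = 1; whole note = 16.
Sum: 24 + 12 + 1 + 1 + 16 = 54 sixteenth notes.

54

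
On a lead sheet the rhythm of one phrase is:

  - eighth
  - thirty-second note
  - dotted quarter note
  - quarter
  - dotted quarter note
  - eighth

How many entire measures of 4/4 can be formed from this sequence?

One bar of 4/4 = 32 thirty-second notes.
Working in thirty-second notes: eighth = 4; thirty-second note = 1; dotted quarter note = 12; quarter = 8; dotted quarter note = 12; eighth = 4.
Sum: 4 + 1 + 12 + 8 + 12 + 4 = 41.
41 ÷ 32 = 1 complete bar with 9 left over.

1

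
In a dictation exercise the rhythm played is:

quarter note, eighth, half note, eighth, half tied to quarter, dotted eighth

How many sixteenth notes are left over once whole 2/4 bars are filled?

One bar of 2/4 = 8 sixteenth notes.
Each duration in sixteenth notes: quarter note = 4; eighth = 2; half note = 8; eighth = 2; half tied to quarter (half + quarter) = 12; dotted eighth = 3.
Sum: 4 + 2 + 8 + 2 + 12 + 3 = 31.
31 ÷ 8 = 3 complete bars with 7 sixteenth notes remaining.

7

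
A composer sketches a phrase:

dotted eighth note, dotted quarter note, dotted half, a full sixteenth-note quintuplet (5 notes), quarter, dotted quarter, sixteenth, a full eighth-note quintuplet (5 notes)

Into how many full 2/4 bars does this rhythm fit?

One bar of 2/4 = 8 sixteenth notes.
Convert each value to sixteenth notes: dotted eighth note = 3; dotted quarter note = 6; dotted half = 12; a full sixteenth-note quintuplet (5 notes) (five quintuplet sixteenths span one quarter) = 4; quarter = 4; dotted quarter = 6; sixteenth = 1; a full eighth-note quintuplet (5 notes) (five quintuplet eighths span one half) = 8.
Total: 3 + 6 + 12 + 4 + 4 + 6 + 1 + 8 = 44.
44 ÷ 8 = 5 complete bars with 4 left over.

5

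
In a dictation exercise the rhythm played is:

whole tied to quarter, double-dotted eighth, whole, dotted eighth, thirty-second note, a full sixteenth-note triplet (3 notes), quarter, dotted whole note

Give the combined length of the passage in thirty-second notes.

Express everything in thirty-second notes: whole tied to quarter (whole + quarter) = 40; double-dotted eighth = 7; whole = 32; dotted eighth = 6; thirty-second note = 1; a full sixteenth-note triplet (3 notes) (three triplet sixteenths span one eighth) = 4; quarter = 8; dotted whole note = 48.
Adding: 40 + 7 + 32 + 6 + 1 + 4 + 8 + 48 = 146 thirty-second notes.

146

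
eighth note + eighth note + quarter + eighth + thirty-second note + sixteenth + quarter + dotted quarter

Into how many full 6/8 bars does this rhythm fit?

One bar of 6/8 = 24 thirty-second notes.
Express everything in thirty-second notes: eighth note = 4; eighth note = 4; quarter = 8; eighth = 4; thirty-second note = 1; sixteenth = 2; quarter = 8; dotted quarter = 12.
Sum: 4 + 4 + 8 + 4 + 1 + 2 + 8 + 12 = 43.
43 ÷ 24 = 1 complete bar with 19 left over.

1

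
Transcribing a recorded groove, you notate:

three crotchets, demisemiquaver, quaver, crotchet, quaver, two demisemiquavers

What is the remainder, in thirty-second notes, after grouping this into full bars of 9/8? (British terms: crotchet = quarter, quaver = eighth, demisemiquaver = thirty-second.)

7

One bar of 9/8 = 36 thirty-second notes.
Working in thirty-second notes: crotchet = 8; crotchet = 8; crotchet = 8; demisemiquaver = 1; quaver = 4; crotchet = 8; quaver = 4; demisemiquaver = 1; demisemiquaver = 1.
Altogether 8 + 8 + 8 + 1 + 4 + 8 + 4 + 1 + 1 = 43.
43 ÷ 36 = 1 complete bar with 7 thirty-second notes remaining.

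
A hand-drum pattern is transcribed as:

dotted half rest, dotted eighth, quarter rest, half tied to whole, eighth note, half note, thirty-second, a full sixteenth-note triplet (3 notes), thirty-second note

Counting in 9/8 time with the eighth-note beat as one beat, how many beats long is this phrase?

28

One eighth-note beat = 4 thirty-second notes.
Express everything in thirty-second notes: dotted half rest = 24; dotted eighth = 6; quarter rest = 8; half tied to whole (half + whole) = 48; eighth note = 4; half note = 16; thirty-second = 1; a full sixteenth-note triplet (3 notes) (three triplet sixteenths span one eighth) = 4; thirty-second note = 1.
Sum: 24 + 6 + 8 + 48 + 4 + 16 + 1 + 4 + 1 = 112.
112 ÷ 4 = 28 beats.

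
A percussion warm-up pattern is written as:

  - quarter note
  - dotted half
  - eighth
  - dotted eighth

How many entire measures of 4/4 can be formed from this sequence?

One bar of 4/4 = 16 sixteenth notes.
Express everything in sixteenth notes: quarter note = 4; dotted half = 12; eighth = 2; dotted eighth = 3.
Total: 4 + 12 + 2 + 3 = 21.
21 ÷ 16 = 1 complete bar with 5 left over.

1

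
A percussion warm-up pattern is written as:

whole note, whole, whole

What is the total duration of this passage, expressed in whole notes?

3

Working in whole notes: whole note = 1; whole = 1; whole = 1.
Total: 1 + 1 + 1 = 3 whole notes.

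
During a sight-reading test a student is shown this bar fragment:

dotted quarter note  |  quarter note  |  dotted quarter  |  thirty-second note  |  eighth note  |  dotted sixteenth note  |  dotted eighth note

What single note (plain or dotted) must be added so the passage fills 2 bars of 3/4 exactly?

sixteenth note

2 bars of 3/4 = 48 thirty-second notes.
Express everything in thirty-second notes: dotted quarter note = 12; quarter note = 8; dotted quarter = 12; thirty-second note = 1; eighth note = 4; dotted sixteenth note = 3; dotted eighth note = 6.
Altogether 12 + 8 + 12 + 1 + 4 + 3 + 6 = 46.
Remaining: 48 − 46 = 2 thirty-second notes, which is a sixteenth note.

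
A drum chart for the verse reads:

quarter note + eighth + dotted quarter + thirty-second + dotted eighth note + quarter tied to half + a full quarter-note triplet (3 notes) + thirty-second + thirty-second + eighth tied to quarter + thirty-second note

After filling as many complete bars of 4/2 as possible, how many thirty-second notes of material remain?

22

One bar of 4/2 = 64 thirty-second notes.
Express everything in thirty-second notes: quarter note = 8; eighth = 4; dotted quarter = 12; thirty-second = 1; dotted eighth note = 6; quarter tied to half (quarter + half) = 24; a full quarter-note triplet (3 notes) (three triplet quarters span one half) = 16; thirty-second = 1; thirty-second = 1; eighth tied to quarter (eighth + quarter) = 12; thirty-second note = 1.
Sum: 8 + 4 + 12 + 1 + 6 + 24 + 16 + 1 + 1 + 12 + 1 = 86.
86 ÷ 64 = 1 complete bar with 22 thirty-second notes remaining.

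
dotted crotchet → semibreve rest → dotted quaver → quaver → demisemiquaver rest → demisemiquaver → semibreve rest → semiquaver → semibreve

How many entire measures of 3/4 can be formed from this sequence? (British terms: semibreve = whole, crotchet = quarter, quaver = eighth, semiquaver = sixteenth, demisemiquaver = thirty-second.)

One bar of 3/4 = 24 thirty-second notes.
Working in thirty-second notes: dotted crotchet = 12; semibreve rest = 32; dotted quaver = 6; quaver = 4; demisemiquaver rest = 1; demisemiquaver = 1; semibreve rest = 32; semiquaver = 2; semibreve = 32.
Altogether 12 + 32 + 6 + 4 + 1 + 1 + 32 + 2 + 32 = 122.
122 ÷ 24 = 5 complete bars with 2 left over.

5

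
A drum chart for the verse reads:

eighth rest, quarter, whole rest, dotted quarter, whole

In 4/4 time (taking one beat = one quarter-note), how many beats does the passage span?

One quarter-note beat = 2 eighth notes.
Each duration in eighth notes: eighth rest = 1; quarter = 2; whole rest = 8; dotted quarter = 3; whole = 8.
Sum: 1 + 2 + 8 + 3 + 8 = 22.
22 ÷ 2 = 11 beats.

11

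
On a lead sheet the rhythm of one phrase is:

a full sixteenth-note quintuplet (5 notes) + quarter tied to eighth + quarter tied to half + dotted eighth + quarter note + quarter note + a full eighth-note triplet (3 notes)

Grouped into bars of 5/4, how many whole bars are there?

One bar of 5/4 = 20 sixteenth notes.
Convert each value to sixteenth notes: a full sixteenth-note quintuplet (5 notes) (five quintuplet sixteenths span one quarter) = 4; quarter tied to eighth (quarter + eighth) = 6; quarter tied to half (quarter + half) = 12; dotted eighth = 3; quarter note = 4; quarter note = 4; a full eighth-note triplet (3 notes) (three triplet eighths span one quarter) = 4.
Sum: 4 + 6 + 12 + 3 + 4 + 4 + 4 = 37.
37 ÷ 20 = 1 complete bar with 17 left over.

1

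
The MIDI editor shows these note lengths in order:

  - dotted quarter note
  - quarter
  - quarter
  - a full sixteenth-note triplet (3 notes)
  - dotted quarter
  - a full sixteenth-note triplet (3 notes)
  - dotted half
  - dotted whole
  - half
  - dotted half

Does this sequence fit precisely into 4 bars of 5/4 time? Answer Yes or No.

One bar of 5/4 = 10 eighth notes, so 4 bars = 40.
In eighth notes: dotted quarter note = 3; quarter = 2; quarter = 2; a full sixteenth-note triplet (3 notes) (three triplet sixteenths span one eighth) = 1; dotted quarter = 3; a full sixteenth-note triplet (3 notes) (three triplet sixteenths span one eighth) = 1; dotted half = 6; dotted whole = 12; half = 4; dotted half = 6.
Altogether 3 + 2 + 2 + 1 + 3 + 1 + 6 + 12 + 4 + 6 = 40.
40 equals 40, so the answer is Yes.

Yes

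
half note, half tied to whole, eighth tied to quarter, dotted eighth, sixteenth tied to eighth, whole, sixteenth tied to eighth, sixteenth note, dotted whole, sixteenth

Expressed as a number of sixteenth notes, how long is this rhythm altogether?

89

In sixteenth notes: half note = 8; half tied to whole (half + whole) = 24; eighth tied to quarter (eighth + quarter) = 6; dotted eighth = 3; sixteenth tied to eighth (sixteenth + eighth) = 3; whole = 16; sixteenth tied to eighth (sixteenth + eighth) = 3; sixteenth note = 1; dotted whole = 24; sixteenth = 1.
Total: 8 + 24 + 6 + 3 + 3 + 16 + 3 + 1 + 24 + 1 = 89 sixteenth notes.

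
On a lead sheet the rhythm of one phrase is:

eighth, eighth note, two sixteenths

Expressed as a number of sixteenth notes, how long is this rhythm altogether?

Each duration in sixteenth notes: eighth = 2; eighth note = 2; sixteenth = 1; sixteenth = 1.
Adding: 2 + 2 + 1 + 1 = 6 sixteenth notes.

6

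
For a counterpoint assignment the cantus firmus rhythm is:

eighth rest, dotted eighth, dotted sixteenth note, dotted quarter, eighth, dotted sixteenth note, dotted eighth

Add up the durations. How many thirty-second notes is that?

Each duration in thirty-second notes: eighth rest = 4; dotted eighth = 6; dotted sixteenth note = 3; dotted quarter = 12; eighth = 4; dotted sixteenth note = 3; dotted eighth = 6.
Sum: 4 + 6 + 3 + 12 + 4 + 3 + 6 = 38 thirty-second notes.

38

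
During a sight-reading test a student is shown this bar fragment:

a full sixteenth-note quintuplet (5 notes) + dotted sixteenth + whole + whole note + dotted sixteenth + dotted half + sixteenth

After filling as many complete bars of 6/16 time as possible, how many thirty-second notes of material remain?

One bar of 6/16 = 12 thirty-second notes.
Express everything in thirty-second notes: a full sixteenth-note quintuplet (5 notes) (five quintuplet sixteenths span one quarter) = 8; dotted sixteenth = 3; whole = 32; whole note = 32; dotted sixteenth = 3; dotted half = 24; sixteenth = 2.
Adding: 8 + 3 + 32 + 32 + 3 + 24 + 2 = 104.
104 ÷ 12 = 8 complete bars with 8 thirty-second notes remaining.

8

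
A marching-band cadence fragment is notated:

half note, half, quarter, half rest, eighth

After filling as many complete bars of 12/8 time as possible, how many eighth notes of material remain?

One bar of 12/8 = 12 eighth notes.
Convert each value to eighth notes: half note = 4; half = 4; quarter = 2; half rest = 4; eighth = 1.
Adding: 4 + 4 + 2 + 4 + 1 = 15.
15 ÷ 12 = 1 complete bar with 3 eighth notes remaining.

3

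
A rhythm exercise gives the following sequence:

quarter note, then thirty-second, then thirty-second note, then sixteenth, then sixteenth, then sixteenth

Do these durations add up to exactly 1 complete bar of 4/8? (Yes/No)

Yes

One bar of 4/8 = 16 thirty-second notes.
Express everything in thirty-second notes: quarter note = 8; thirty-second = 1; thirty-second note = 1; sixteenth = 2; sixteenth = 2; sixteenth = 2.
Altogether 8 + 1 + 1 + 2 + 2 + 2 = 16.
16 equals 16, so the answer is Yes.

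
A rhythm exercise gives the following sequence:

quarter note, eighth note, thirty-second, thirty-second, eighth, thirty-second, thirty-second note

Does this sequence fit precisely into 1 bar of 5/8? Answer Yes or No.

Yes

One bar of 5/8 = 20 thirty-second notes.
Working in thirty-second notes: quarter note = 8; eighth note = 4; thirty-second = 1; thirty-second = 1; eighth = 4; thirty-second = 1; thirty-second note = 1.
Total: 8 + 4 + 1 + 1 + 4 + 1 + 1 = 20.
20 equals 20, so the answer is Yes.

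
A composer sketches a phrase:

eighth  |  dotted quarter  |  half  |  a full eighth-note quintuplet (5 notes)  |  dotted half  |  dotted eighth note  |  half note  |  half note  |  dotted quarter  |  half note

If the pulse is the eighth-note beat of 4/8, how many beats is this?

34.5

One eighth-note beat = 2 sixteenth notes.
Working in sixteenth notes: eighth = 2; dotted quarter = 6; half = 8; a full eighth-note quintuplet (5 notes) (five quintuplet eighths span one half) = 8; dotted half = 12; dotted eighth note = 3; half note = 8; half note = 8; dotted quarter = 6; half note = 8.
Adding: 2 + 6 + 8 + 8 + 12 + 3 + 8 + 8 + 6 + 8 = 69.
69 ÷ 2 = 34.5 beats.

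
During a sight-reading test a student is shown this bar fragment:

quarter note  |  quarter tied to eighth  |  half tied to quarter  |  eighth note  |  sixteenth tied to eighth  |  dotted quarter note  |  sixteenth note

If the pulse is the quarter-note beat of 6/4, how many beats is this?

8.5

One quarter-note beat = 4 sixteenth notes.
Working in sixteenth notes: quarter note = 4; quarter tied to eighth (quarter + eighth) = 6; half tied to quarter (half + quarter) = 12; eighth note = 2; sixteenth tied to eighth (sixteenth + eighth) = 3; dotted quarter note = 6; sixteenth note = 1.
Altogether 4 + 6 + 12 + 2 + 3 + 6 + 1 = 34.
34 ÷ 4 = 8.5 beats.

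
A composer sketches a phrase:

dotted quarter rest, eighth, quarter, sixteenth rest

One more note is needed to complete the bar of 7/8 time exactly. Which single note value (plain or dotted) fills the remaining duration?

The bar of 7/8 = 14 sixteenth notes.
In sixteenth notes: dotted quarter rest = 6; eighth = 2; quarter = 4; sixteenth rest = 1.
Sum: 6 + 2 + 4 + 1 = 13.
Remaining: 14 − 13 = 1 sixteenth note, which is a sixteenth note.

sixteenth note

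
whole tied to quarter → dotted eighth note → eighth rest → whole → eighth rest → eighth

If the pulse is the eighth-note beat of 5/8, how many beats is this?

22.5

One eighth-note beat = 2 sixteenth notes.
Convert each value to sixteenth notes: whole tied to quarter (whole + quarter) = 20; dotted eighth note = 3; eighth rest = 2; whole = 16; eighth rest = 2; eighth = 2.
Adding: 20 + 3 + 2 + 16 + 2 + 2 = 45.
45 ÷ 2 = 22.5 beats.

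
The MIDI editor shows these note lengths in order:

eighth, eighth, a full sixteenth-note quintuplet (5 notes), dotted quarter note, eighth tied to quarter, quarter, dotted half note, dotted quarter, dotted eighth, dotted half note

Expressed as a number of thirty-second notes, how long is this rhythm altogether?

In thirty-second notes: eighth = 4; eighth = 4; a full sixteenth-note quintuplet (5 notes) (five quintuplet sixteenths span one quarter) = 8; dotted quarter note = 12; eighth tied to quarter (eighth + quarter) = 12; quarter = 8; dotted half note = 24; dotted quarter = 12; dotted eighth = 6; dotted half note = 24.
Sum: 4 + 4 + 8 + 12 + 12 + 8 + 24 + 12 + 6 + 24 = 114 thirty-second notes.

114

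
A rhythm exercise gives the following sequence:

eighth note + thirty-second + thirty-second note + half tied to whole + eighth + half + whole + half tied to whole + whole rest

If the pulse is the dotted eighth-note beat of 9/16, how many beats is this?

31

One dotted eighth-note beat = 6 thirty-second notes.
Working in thirty-second notes: eighth note = 4; thirty-second = 1; thirty-second note = 1; half tied to whole (half + whole) = 48; eighth = 4; half = 16; whole = 32; half tied to whole (half + whole) = 48; whole rest = 32.
Sum: 4 + 1 + 1 + 48 + 4 + 16 + 32 + 48 + 32 = 186.
186 ÷ 6 = 31 beats.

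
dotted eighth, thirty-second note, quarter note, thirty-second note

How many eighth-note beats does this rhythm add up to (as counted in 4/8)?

One eighth-note beat = 4 thirty-second notes.
Convert each value to thirty-second notes: dotted eighth = 6; thirty-second note = 1; quarter note = 8; thirty-second note = 1.
Altogether 6 + 1 + 8 + 1 = 16.
16 ÷ 4 = 4 beats.

4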